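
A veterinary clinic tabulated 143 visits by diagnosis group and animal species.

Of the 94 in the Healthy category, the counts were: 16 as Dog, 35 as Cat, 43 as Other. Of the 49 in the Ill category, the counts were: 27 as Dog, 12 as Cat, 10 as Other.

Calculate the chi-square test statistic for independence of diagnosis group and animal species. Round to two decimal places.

22.70

Row totals: 94, 49. Column totals: 43, 47, 53. Grand total N = 143.
Expected counts (row total × column total / N):
  Healthy, Dog: 94×43/143 = 28.266
  Healthy, Cat: 94×47/143 = 30.895
  Healthy, Other: 94×53/143 = 34.839
  Ill, Dog: 49×43/143 = 14.734
  Ill, Cat: 49×47/143 = 16.105
  Ill, Other: 49×53/143 = 18.161
Contributions (O − E)²/E:
  (16 − 28.266)²/28.266 = 5.3228
  (35 − 30.895)²/30.895 = 0.5454
  (43 − 34.839)²/34.839 = 1.9117
  (27 − 14.734)²/14.734 = 10.2114
  (12 − 16.105)²/16.105 = 1.0463
  (10 − 18.161)²/18.161 = 3.6673
χ² = 5.3228 + 0.5454 + 1.9117 + 10.2114 + 1.0463 + 3.6673 = 22.70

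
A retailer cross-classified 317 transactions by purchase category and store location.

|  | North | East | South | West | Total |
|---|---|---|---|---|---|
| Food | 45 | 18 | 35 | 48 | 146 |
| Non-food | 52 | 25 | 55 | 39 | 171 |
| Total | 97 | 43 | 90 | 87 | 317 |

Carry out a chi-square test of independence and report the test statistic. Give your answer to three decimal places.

5.080

Grand total N = 317.
Expected counts (row total × column total / N):
  Food, North: 146×97/317 = 44.6751
  Food, East: 146×43/317 = 19.8044
  Food, South: 146×90/317 = 41.4511
  Food, West: 146×87/317 = 40.0694
  Non-food, North: 171×97/317 = 52.3249
  Non-food, East: 171×43/317 = 23.1956
  Non-food, South: 171×90/317 = 48.5489
  Non-food, West: 171×87/317 = 46.9306
Contributions (O − E)²/E:
  (45 − 44.6751)²/44.6751 = 0.0024
  (18 − 19.8044)²/19.8044 = 0.1644
  (35 − 41.4511)²/41.4511 = 1.0040
  (48 − 40.0694)²/40.0694 = 1.5696
  (52 − 52.3249)²/52.3249 = 0.0020
  (25 − 23.1956)²/23.1956 = 0.1404
  (55 − 48.5489)²/48.5489 = 0.8572
  (39 − 46.9306)²/46.9306 = 1.3402
χ² = 0.0024 + 0.1644 + 1.0040 + 1.5696 + 0.0020 + 0.1404 + 0.8572 + 1.3402 = 5.080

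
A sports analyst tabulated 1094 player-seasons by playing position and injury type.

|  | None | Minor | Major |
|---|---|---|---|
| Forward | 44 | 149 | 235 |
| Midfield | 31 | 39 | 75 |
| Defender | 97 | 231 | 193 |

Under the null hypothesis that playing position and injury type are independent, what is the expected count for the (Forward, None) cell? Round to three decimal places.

Row total (Forward) = 428; column total (None) = 172; grand total N = 1094.
Expected count = (row total × column total) / N = 428 × 172 / 1094 = 67.291.

67.291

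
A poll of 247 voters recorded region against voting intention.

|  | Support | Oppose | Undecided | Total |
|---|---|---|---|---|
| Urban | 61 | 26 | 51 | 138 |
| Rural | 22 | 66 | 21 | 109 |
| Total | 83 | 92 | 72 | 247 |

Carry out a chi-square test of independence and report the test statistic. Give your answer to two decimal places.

45.44

Grand total N = 247.
Expected counts (row total × column total / N):
  Urban, Support: 138×83/247 = 46.372
  Urban, Oppose: 138×92/247 = 51.401
  Urban, Undecided: 138×72/247 = 40.227
  Rural, Support: 109×83/247 = 36.628
  Rural, Oppose: 109×92/247 = 40.599
  Rural, Undecided: 109×72/247 = 31.773
Contributions (O − E)²/E:
  (61 − 46.372)²/46.372 = 4.6144
  (26 − 51.401)²/51.401 = 12.5525
  (51 − 40.227)²/40.227 = 2.8851
  (22 − 36.628)²/36.628 = 5.8419
  (66 − 40.599)²/40.599 = 15.8923
  (21 − 31.773)²/31.773 = 3.6527
χ² = 4.6144 + 12.5525 + 2.8851 + 5.8419 + 15.8923 + 3.6527 = 45.44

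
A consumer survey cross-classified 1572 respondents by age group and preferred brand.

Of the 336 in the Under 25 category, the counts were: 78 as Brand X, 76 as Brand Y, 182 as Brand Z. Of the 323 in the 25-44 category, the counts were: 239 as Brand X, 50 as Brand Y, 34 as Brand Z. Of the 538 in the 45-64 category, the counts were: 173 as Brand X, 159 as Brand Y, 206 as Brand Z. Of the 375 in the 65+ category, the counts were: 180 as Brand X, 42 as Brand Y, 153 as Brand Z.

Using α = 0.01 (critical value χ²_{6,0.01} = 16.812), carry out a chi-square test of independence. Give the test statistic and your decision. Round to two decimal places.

252.62; reject H₀

Row totals: 336, 323, 538, 375. Column totals: 670, 327, 575. Grand total N = 1572.
Expected counts (row total × column total / N):
  Under 25, Brand X: 336×670/1572 = 143.206
  Under 25, Brand Y: 336×327/1572 = 69.893
  Under 25, Brand Z: 336×575/1572 = 122.901
  25-44, Brand X: 323×670/1572 = 137.665
  25-44, Brand Y: 323×327/1572 = 67.189
  25-44, Brand Z: 323×575/1572 = 118.146
  45-64, Brand X: 538×670/1572 = 229.300
  45-64, Brand Y: 538×327/1572 = 111.912
  45-64, Brand Z: 538×575/1572 = 196.788
  65+, Brand X: 375×670/1572 = 159.828
  65+, Brand Y: 375×327/1572 = 78.006
  65+, Brand Z: 375×575/1572 = 137.166
Contributions (O − E)²/E:
  (78 − 143.206)²/143.206 = 29.6903
  (76 − 69.893)²/69.893 = 0.5336
  (182 − 122.901)²/122.901 = 28.4187
  (239 − 137.665)²/137.665 = 74.5925
  (50 − 67.189)²/67.189 = 4.3975
  (34 − 118.146)²/118.146 = 59.9305
  (173 − 229.300)²/229.300 = 13.8233
  (159 − 111.912)²/111.912 = 19.8127
  (206 − 196.788)²/196.788 = 0.4312
  (180 − 159.828)²/159.828 = 2.5459
  (42 − 78.006)²/78.006 = 16.6196
  (153 − 137.166)²/137.166 = 1.8278
χ² = 29.6903 + 0.5336 + 28.4187 + 74.5925 + 4.3975 + 59.9305 + 13.8233 + 19.8127 + 0.4312 + 2.5459 + 16.6196 + 1.8278 = 252.62
df = (4−1)(3−1) = 6. Since 252.62 > 16.812, reject the null hypothesis of independence at α = 0.01.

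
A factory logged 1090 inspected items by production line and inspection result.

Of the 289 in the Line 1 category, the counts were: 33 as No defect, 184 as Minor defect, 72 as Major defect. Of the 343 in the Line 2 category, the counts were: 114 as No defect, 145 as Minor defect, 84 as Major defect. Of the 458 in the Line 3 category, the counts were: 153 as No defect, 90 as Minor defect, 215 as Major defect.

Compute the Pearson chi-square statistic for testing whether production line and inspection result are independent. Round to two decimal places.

166.95

Row totals: 289, 343, 458. Column totals: 300, 419, 371. Grand total N = 1090.
Expected counts (row total × column total / N):
  Line 1, No defect: 289×300/1090 = 79.541
  Line 1, Minor defect: 289×419/1090 = 111.093
  Line 1, Major defect: 289×371/1090 = 98.366
  Line 2, No defect: 343×300/1090 = 94.404
  Line 2, Minor defect: 343×419/1090 = 131.850
  Line 2, Major defect: 343×371/1090 = 116.746
  Line 3, No defect: 458×300/1090 = 126.055
  Line 3, Minor defect: 458×419/1090 = 176.057
  Line 3, Major defect: 458×371/1090 = 155.888
Contributions (O − E)²/E:
  (33 − 79.541)²/79.541 = 27.2321
  (184 − 111.093)²/111.093 = 47.8467
  (72 − 98.366)²/98.366 = 7.0671
  (114 − 94.404)²/94.404 = 4.0677
  (145 − 131.850)²/131.850 = 1.3115
  (84 − 116.746)²/116.746 = 9.1849
  (153 − 126.055)²/126.055 = 5.7597
  (90 − 176.057)²/176.057 = 42.0648
  (215 − 155.888)²/155.888 = 22.4150
χ² = 27.2321 + 47.8467 + 7.0671 + 4.0677 + 1.3115 + 9.1849 + 5.7597 + 42.0648 + 22.4150 = 166.95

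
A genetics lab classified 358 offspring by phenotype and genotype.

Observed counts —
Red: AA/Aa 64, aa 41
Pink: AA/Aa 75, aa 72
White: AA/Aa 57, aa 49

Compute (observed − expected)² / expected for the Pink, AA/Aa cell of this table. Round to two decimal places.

0.37

Row total (Pink) = 147; column total (AA/Aa) = 196; N = 358.
Expected count E = 147 × 196 / 358 = 80.480.
Contribution = (O − E)²/E = (75 − 80.480)² / 80.480 = 0.37.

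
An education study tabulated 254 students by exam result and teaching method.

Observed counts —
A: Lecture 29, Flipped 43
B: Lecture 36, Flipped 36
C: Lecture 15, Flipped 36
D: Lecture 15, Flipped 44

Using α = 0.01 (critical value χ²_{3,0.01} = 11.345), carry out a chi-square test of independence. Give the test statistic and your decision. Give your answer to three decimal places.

10.141; fail to reject H₀

Row totals: 72, 72, 51, 59. Column totals: 95, 159. Grand total N = 254.
Expected counts (row total × column total / N):
  A, Lecture: 72×95/254 = 26.929134
  A, Flipped: 72×159/254 = 45.070866
  B, Lecture: 72×95/254 = 26.929134
  B, Flipped: 72×159/254 = 45.070866
  C, Lecture: 51×95/254 = 19.074803
  C, Flipped: 51×159/254 = 31.925197
  D, Lecture: 59×95/254 = 22.066929
  D, Flipped: 59×159/254 = 36.933071
Contributions (O − E)²/E:
  (29 − 26.929134)²/26.929134 = 0.1593
  (43 − 45.070866)²/45.070866 = 0.0951
  (36 − 26.929134)²/26.929134 = 3.0554
  (36 − 45.070866)²/45.070866 = 1.8256
  (15 − 19.074803)²/19.074803 = 0.8705
  (36 − 31.925197)²/31.925197 = 0.5201
  (15 − 22.066929)²/22.066929 = 2.2632
  (44 − 36.933071)²/36.933071 = 1.3522
χ² = 0.1593 + 0.0951 + 3.0554 + 1.8256 + 0.8705 + 0.5201 + 2.2632 + 1.3522 = 10.141
df = (4−1)(2−1) = 3. Since 10.141 < 11.345, fail to reject the null hypothesis of independence at α = 0.01.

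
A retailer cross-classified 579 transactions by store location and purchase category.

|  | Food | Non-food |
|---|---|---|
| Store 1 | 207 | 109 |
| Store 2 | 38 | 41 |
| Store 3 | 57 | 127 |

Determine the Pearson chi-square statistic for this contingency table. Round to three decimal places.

56.162

Row totals: 316, 79, 184. Column totals: 302, 277. Grand total N = 579.
Expected counts (row total × column total / N):
  Store 1, Food: 316×302/579 = 164.8221
  Store 1, Non-food: 316×277/579 = 151.1779
  Store 2, Food: 79×302/579 = 41.2055
  Store 2, Non-food: 79×277/579 = 37.7945
  Store 3, Food: 184×302/579 = 95.9724
  Store 3, Non-food: 184×277/579 = 88.0276
Contributions (O − E)²/E:
  (207 − 164.8221)²/164.8221 = 10.7933
  (109 − 151.1779)²/151.1779 = 11.7674
  (38 − 41.2055)²/41.2055 = 0.2494
  (41 − 37.7945)²/37.7945 = 0.2719
  (57 − 95.9724)²/95.9724 = 15.8259
  (127 − 88.0276)²/88.0276 = 17.2542
χ² = 10.7933 + 11.7674 + 0.2494 + 0.2719 + 15.8259 + 17.2542 = 56.162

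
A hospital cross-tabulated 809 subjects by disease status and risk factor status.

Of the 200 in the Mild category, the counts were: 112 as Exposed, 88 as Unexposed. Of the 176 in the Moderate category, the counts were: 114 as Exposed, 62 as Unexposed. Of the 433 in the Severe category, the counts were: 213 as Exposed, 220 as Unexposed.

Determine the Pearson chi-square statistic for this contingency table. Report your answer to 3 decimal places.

12.563

Row totals: 200, 176, 433. Column totals: 439, 370. Grand total N = 809.
Expected counts (row total × column total / N):
  Mild, Exposed: 200×439/809 = 108.5290
  Mild, Unexposed: 200×370/809 = 91.4710
  Moderate, Exposed: 176×439/809 = 95.5056
  Moderate, Unexposed: 176×370/809 = 80.4944
  Severe, Exposed: 433×439/809 = 234.9654
  Severe, Unexposed: 433×370/809 = 198.0346
Contributions (O − E)²/E:
  (112 − 108.5290)²/108.5290 = 0.1110
  (88 − 91.4710)²/91.4710 = 0.1317
  (114 − 95.5056)²/95.5056 = 3.5814
  (62 − 80.4944)²/80.4944 = 4.2493
  (213 − 234.9654)²/234.9654 = 2.0534
  (220 − 198.0346)²/198.0346 = 2.4363
χ² = 0.1110 + 0.1317 + 3.5814 + 4.2493 + 2.0534 + 2.4363 = 12.563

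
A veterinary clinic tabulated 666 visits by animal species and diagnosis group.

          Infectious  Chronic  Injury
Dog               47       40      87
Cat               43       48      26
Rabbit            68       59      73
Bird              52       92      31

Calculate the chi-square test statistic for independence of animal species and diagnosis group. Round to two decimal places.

60.36

Row totals: 174, 117, 200, 175. Column totals: 210, 239, 217. Grand total N = 666.
Expected counts (row total × column total / N):
  Dog, Infectious: 174×210/666 = 54.865
  Dog, Chronic: 174×239/666 = 62.441
  Dog, Injury: 174×217/666 = 56.694
  Cat, Infectious: 117×210/666 = 36.892
  Cat, Chronic: 117×239/666 = 41.986
  Cat, Injury: 117×217/666 = 38.122
  Rabbit, Infectious: 200×210/666 = 63.063
  Rabbit, Chronic: 200×239/666 = 71.772
  Rabbit, Injury: 200×217/666 = 65.165
  Bird, Infectious: 175×210/666 = 55.180
  Bird, Chronic: 175×239/666 = 62.800
  Bird, Injury: 175×217/666 = 57.020
Contributions (O − E)²/E:
  (47 − 54.865)²/54.865 = 1.1275
  (40 − 62.441)²/62.441 = 8.0652
  (87 − 56.694)²/56.694 = 16.2002
  (43 − 36.892)²/36.892 = 1.0113
  (48 − 41.986)²/41.986 = 0.8614
  (26 − 38.122)²/38.122 = 3.8545
  (68 − 63.063)²/63.063 = 0.3865
  (59 − 71.772)²/71.772 = 2.2728
  (73 − 65.165)²/65.165 = 0.9420
  (52 − 55.180)²/55.180 = 0.1833
  (92 − 62.800)²/62.800 = 13.5771
  (31 − 57.020)²/57.020 = 11.8737
χ² = 1.1275 + 8.0652 + 16.2002 + 1.0113 + 0.8614 + 3.8545 + 0.3865 + 2.2728 + 0.9420 + 0.1833 + 13.5771 + 11.8737 = 60.36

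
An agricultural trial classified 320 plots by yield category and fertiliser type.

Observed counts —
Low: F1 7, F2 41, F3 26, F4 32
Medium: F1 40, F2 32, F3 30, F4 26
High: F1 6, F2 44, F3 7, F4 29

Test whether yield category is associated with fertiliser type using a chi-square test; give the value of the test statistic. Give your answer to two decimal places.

Row totals: 106, 128, 86. Column totals: 53, 117, 63, 87. Grand total N = 320.
Expected counts (row total × column total / N):
  Low, F1: 106×53/320 = 17.556
  Low, F2: 106×117/320 = 38.756
  Low, F3: 106×63/320 = 20.869
  Low, F4: 106×87/320 = 28.819
  Medium, F1: 128×53/320 = 21.200
  Medium, F2: 128×117/320 = 46.800
  Medium, F3: 128×63/320 = 25.200
  Medium, F4: 128×87/320 = 34.800
  High, F1: 86×53/320 = 14.244
  High, F2: 86×117/320 = 31.444
  High, F3: 86×63/320 = 16.931
  High, F4: 86×87/320 = 23.381
Contributions (O − E)²/E:
  (7 − 17.556)²/17.556 = 6.3471
  (41 − 38.756)²/38.756 = 0.1299
  (26 − 20.869)²/20.869 = 1.2615
  (32 − 28.819)²/28.819 = 0.3511
  (40 − 21.200)²/21.200 = 16.6717
  (32 − 46.800)²/46.800 = 4.6803
  (30 − 25.200)²/25.200 = 0.9143
  (26 − 34.800)²/34.800 = 2.2253
  (6 − 14.244)²/14.244 = 4.7714
  (44 − 31.444)²/31.444 = 5.0138
  (7 − 16.931)²/16.931 = 5.8251
  (29 − 23.381)²/23.381 = 1.3504
χ² = 6.3471 + 0.1299 + 1.2615 + 0.3511 + 16.6717 + 4.6803 + 0.9143 + 2.2253 + 4.7714 + 5.0138 + 5.8251 + 1.3504 = 49.54

49.54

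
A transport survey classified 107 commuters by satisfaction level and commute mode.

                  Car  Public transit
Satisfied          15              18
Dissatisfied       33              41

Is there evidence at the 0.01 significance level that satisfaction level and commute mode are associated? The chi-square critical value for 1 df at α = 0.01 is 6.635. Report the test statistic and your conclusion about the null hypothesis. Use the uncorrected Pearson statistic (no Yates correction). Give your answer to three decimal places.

Row totals: 33, 74. Column totals: 48, 59. Grand total N = 107.
Expected counts (row total × column total / N):
  Satisfied, Car: 33×48/107 = 14.8037
  Satisfied, Public transit: 33×59/107 = 18.1963
  Dissatisfied, Car: 74×48/107 = 33.1963
  Dissatisfied, Public transit: 74×59/107 = 40.8037
Contributions (O − E)²/E:
  (15 − 14.8037)²/14.8037 = 0.0026
  (18 − 18.1963)²/18.1963 = 0.0021
  (33 − 33.1963)²/33.1963 = 0.0012
  (41 − 40.8037)²/40.8037 = 0.0009
χ² = 0.0026 + 0.0021 + 0.0012 + 0.0009 = 0.007
df = (2−1)(2−1) = 1. Since 0.007 < 6.635, fail to reject the null hypothesis of independence at α = 0.01.

0.007; fail to reject H₀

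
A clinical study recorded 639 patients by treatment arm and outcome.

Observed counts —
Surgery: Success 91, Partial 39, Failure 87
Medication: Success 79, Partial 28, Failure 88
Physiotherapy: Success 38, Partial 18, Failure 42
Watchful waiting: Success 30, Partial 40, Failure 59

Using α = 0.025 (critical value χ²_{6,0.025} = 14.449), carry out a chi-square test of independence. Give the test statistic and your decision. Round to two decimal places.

Row totals: 217, 195, 98, 129. Column totals: 238, 125, 276. Grand total N = 639.
Expected counts (row total × column total / N):
  Surgery, Success: 217×238/639 = 80.823
  Surgery, Partial: 217×125/639 = 42.449
  Surgery, Failure: 217×276/639 = 93.728
  Medication, Success: 195×238/639 = 72.629
  Medication, Partial: 195×125/639 = 38.146
  Medication, Failure: 195×276/639 = 84.225
  Physiotherapy, Success: 98×238/639 = 36.501
  Physiotherapy, Partial: 98×125/639 = 19.171
  Physiotherapy, Failure: 98×276/639 = 42.329
  Watchful waiting, Success: 129×238/639 = 48.047
  Watchful waiting, Partial: 129×125/639 = 25.235
  Watchful waiting, Failure: 129×276/639 = 55.718
Contributions (O − E)²/E:
  (91 − 80.823)²/80.823 = 1.2815
  (39 − 42.449)²/42.449 = 0.2802
  (87 − 93.728)²/93.728 = 0.4830
  (79 − 72.629)²/72.629 = 0.5589
  (28 − 38.146)²/38.146 = 2.6986
  (88 − 84.225)²/84.225 = 0.1692
  (38 − 36.501)²/36.501 = 0.0616
  (18 − 19.171)²/19.171 = 0.0715
  (42 − 42.329)²/42.329 = 0.0026
  (30 − 48.047)²/48.047 = 6.7787
  (40 − 25.235)²/25.235 = 8.6390
  (59 − 55.718)²/55.718 = 0.1933
χ² = 1.2815 + 0.2802 + 0.4830 + 0.5589 + 2.6986 + 0.1692 + 0.0616 + 0.0715 + 0.0026 + 6.7787 + 8.6390 + 0.1933 = 21.22
df = (4−1)(3−1) = 6. Since 21.22 > 14.449, reject the null hypothesis of independence at α = 0.025.

21.22; reject H₀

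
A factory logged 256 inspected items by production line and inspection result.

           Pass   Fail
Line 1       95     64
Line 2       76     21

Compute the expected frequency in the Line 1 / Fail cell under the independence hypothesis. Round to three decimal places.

52.793

Row total (Line 1) = 159; column total (Fail) = 85; grand total N = 256.
Expected count = (row total × column total) / N = 159 × 85 / 256 = 52.793.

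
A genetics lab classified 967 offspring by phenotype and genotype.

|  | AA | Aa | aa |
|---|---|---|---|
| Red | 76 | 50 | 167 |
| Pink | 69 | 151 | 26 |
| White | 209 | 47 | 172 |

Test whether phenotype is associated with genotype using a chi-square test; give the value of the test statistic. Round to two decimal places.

275.88

Row totals: 293, 246, 428. Column totals: 354, 248, 365. Grand total N = 967.
Expected counts (row total × column total / N):
  Red, AA: 293×354/967 = 107.262
  Red, Aa: 293×248/967 = 75.144
  Red, aa: 293×365/967 = 110.595
  Pink, AA: 246×354/967 = 90.056
  Pink, Aa: 246×248/967 = 63.090
  Pink, aa: 246×365/967 = 92.854
  White, AA: 428×354/967 = 156.683
  White, Aa: 428×248/967 = 109.766
  White, aa: 428×365/967 = 161.551
Contributions (O − E)²/E:
  (76 − 107.262)²/107.262 = 9.1115
  (50 − 75.144)²/75.144 = 8.4135
  (167 − 110.595)²/110.595 = 28.7673
  (69 − 90.056)²/90.056 = 4.9231
  (151 − 63.090)²/63.090 = 122.4943
  (26 − 92.854)²/92.854 = 48.1342
  (209 − 156.683)²/156.683 = 17.4688
  (47 − 109.766)²/109.766 = 35.8906
  (172 − 161.551)²/161.551 = 0.6758
χ² = 9.1115 + 8.4135 + 28.7673 + 4.9231 + 122.4943 + 48.1342 + 17.4688 + 35.8906 + 0.6758 = 275.88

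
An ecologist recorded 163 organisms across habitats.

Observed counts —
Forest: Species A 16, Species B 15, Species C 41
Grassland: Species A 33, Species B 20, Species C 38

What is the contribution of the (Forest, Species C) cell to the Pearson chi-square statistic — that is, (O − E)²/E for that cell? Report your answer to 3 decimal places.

1.068

Row total (Forest) = 72; column total (Species C) = 79; N = 163.
Expected count E = 72 × 79 / 163 = 34.8957.
Contribution = (O − E)²/E = (41 − 34.8957)² / 34.8957 = 1.068.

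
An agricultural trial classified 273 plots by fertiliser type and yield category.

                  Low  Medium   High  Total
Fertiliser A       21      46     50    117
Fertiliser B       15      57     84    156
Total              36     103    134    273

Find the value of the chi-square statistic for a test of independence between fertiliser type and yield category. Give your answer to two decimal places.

Grand total N = 273.
Expected counts (row total × column total / N):
  Fertiliser A, Low: 117×36/273 = 15.429
  Fertiliser A, Medium: 117×103/273 = 44.143
  Fertiliser A, High: 117×134/273 = 57.429
  Fertiliser B, Low: 156×36/273 = 20.571
  Fertiliser B, Medium: 156×103/273 = 58.857
  Fertiliser B, High: 156×134/273 = 76.571
Contributions (O − E)²/E:
  (21 − 15.429)²/15.429 = 2.0115
  (46 − 44.143)²/44.143 = 0.0781
  (50 − 57.429)²/57.429 = 0.9610
  (15 − 20.571)²/20.571 = 1.5087
  (57 − 58.857)²/58.857 = 0.0586
  (84 − 76.571)²/76.571 = 0.7208
χ² = 2.0115 + 0.0781 + 0.9610 + 1.5087 + 0.0586 + 0.7208 = 5.34

5.34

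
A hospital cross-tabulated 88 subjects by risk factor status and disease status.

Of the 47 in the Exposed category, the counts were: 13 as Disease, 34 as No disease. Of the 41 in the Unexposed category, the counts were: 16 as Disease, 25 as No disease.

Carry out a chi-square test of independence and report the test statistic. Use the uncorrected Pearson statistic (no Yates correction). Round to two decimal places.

1.28

Row totals: 47, 41. Column totals: 29, 59. Grand total N = 88.
Expected counts (row total × column total / N):
  Exposed, Disease: 47×29/88 = 15.489
  Exposed, No disease: 47×59/88 = 31.511
  Unexposed, Disease: 41×29/88 = 13.511
  Unexposed, No disease: 41×59/88 = 27.489
Contributions (O − E)²/E:
  (13 − 15.489)²/15.489 = 0.4000
  (34 − 31.511)²/31.511 = 0.1966
  (16 − 13.511)²/13.511 = 0.4585
  (25 − 27.489)²/27.489 = 0.2254
χ² = 0.4000 + 0.1966 + 0.4585 + 0.2254 = 1.28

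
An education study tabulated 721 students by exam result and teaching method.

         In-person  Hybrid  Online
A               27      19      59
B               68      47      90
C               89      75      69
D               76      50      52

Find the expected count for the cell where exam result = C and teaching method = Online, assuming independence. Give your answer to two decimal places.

Row total (C) = 233; column total (Online) = 270; grand total N = 721.
Expected count = (row total × column total) / N = 233 × 270 / 721 = 87.25.

87.25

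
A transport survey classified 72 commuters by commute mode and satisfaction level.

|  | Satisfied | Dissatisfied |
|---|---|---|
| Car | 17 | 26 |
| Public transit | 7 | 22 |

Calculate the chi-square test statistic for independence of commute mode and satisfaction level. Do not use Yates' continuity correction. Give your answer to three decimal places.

Row totals: 43, 29. Column totals: 24, 48. Grand total N = 72.
Expected counts (row total × column total / N):
  Car, Satisfied: 43×24/72 = 14.3333
  Car, Dissatisfied: 43×48/72 = 28.6667
  Public transit, Satisfied: 29×24/72 = 9.6667
  Public transit, Dissatisfied: 29×48/72 = 19.3333
Contributions (O − E)²/E:
  (17 − 14.3333)²/14.3333 = 0.4961
  (26 − 28.6667)²/28.6667 = 0.2481
  (7 − 9.6667)²/9.6667 = 0.7356
  (22 − 19.3333)²/19.3333 = 0.3678
χ² = 0.4961 + 0.2481 + 0.7356 + 0.3678 = 1.848

1.848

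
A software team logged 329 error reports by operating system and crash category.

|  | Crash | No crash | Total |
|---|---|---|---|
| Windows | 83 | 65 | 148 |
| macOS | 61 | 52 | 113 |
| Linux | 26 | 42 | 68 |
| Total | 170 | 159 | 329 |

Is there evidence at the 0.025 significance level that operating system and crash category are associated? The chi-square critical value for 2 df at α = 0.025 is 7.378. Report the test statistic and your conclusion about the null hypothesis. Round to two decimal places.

Grand total N = 329.
Expected counts (row total × column total / N):
  Windows, Crash: 148×170/329 = 76.474
  Windows, No crash: 148×159/329 = 71.526
  macOS, Crash: 113×170/329 = 58.389
  macOS, No crash: 113×159/329 = 54.611
  Linux, Crash: 68×170/329 = 35.137
  Linux, No crash: 68×159/329 = 32.863
Contributions (O − E)²/E:
  (83 − 76.474)²/76.474 = 0.5569
  (65 − 71.526)²/71.526 = 0.5954
  (61 − 58.389)²/58.389 = 0.1168
  (52 − 54.611)²/54.611 = 0.1248
  (26 − 35.137)²/35.137 = 2.3760
  (42 − 32.863)²/32.863 = 2.5404
χ² = 0.5569 + 0.5954 + 0.1168 + 0.1248 + 2.3760 + 2.5404 = 6.31
df = (3−1)(2−1) = 2. Since 6.31 < 7.378, fail to reject the null hypothesis of independence at α = 0.025.

6.31; fail to reject H₀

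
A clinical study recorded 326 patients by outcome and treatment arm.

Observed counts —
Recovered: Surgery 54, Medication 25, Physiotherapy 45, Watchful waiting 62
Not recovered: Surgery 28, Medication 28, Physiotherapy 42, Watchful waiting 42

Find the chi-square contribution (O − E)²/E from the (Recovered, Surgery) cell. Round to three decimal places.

Row total (Recovered) = 186; column total (Surgery) = 82; N = 326.
Expected count E = 186 × 82 / 326 = 46.7853.
Contribution = (O − E)²/E = (54 − 46.7853)² / 46.7853 = 1.113.

1.113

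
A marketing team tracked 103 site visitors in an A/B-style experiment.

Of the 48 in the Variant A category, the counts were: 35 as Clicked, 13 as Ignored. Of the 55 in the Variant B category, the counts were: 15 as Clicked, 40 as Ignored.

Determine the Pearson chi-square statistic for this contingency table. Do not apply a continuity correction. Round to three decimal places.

21.378

Row totals: 48, 55. Column totals: 50, 53. Grand total N = 103.
Expected counts (row total × column total / N):
  Variant A, Clicked: 48×50/103 = 23.3010
  Variant A, Ignored: 48×53/103 = 24.6990
  Variant B, Clicked: 55×50/103 = 26.6990
  Variant B, Ignored: 55×53/103 = 28.3010
Contributions (O − E)²/E:
  (35 − 23.3010)²/23.3010 = 5.8739
  (13 − 24.6990)²/24.6990 = 5.5414
  (15 − 26.6990)²/26.6990 = 5.1263
  (40 − 28.3010)²/28.3010 = 4.8361
χ² = 5.8739 + 5.5414 + 5.1263 + 4.8361 = 21.378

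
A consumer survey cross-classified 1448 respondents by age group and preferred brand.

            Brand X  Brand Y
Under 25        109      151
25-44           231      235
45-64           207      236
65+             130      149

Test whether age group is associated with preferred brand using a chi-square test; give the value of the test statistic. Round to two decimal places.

3.93

Row totals: 260, 466, 443, 279. Column totals: 677, 771. Grand total N = 1448.
Expected counts (row total × column total / N):
  Under 25, Brand X: 260×677/1448 = 121.561
  Under 25, Brand Y: 260×771/1448 = 138.439
  25-44, Brand X: 466×677/1448 = 217.874
  25-44, Brand Y: 466×771/1448 = 248.126
  45-64, Brand X: 443×677/1448 = 207.121
  45-64, Brand Y: 443×771/1448 = 235.879
  65+, Brand X: 279×677/1448 = 130.444
  65+, Brand Y: 279×771/1448 = 148.556
Contributions (O − E)²/E:
  (109 − 121.561)²/121.561 = 1.2979
  (151 − 138.439)²/138.439 = 1.1397
  (231 − 217.874)²/217.874 = 0.7908
  (235 − 248.126)²/248.126 = 0.6944
  (207 − 207.121)²/207.121 = 0.0001
  (236 − 235.879)²/235.879 = 0.0001
  (130 − 130.444)²/130.444 = 0.0015
  (149 − 148.556)²/148.556 = 0.0013
χ² = 1.2979 + 1.1397 + 0.7908 + 0.6944 + 0.0001 + 0.0001 + 0.0015 + 0.0013 = 3.93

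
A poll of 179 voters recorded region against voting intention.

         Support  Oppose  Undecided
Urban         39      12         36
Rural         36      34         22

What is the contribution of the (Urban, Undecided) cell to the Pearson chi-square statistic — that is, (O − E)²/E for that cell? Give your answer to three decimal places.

Row total (Urban) = 87; column total (Undecided) = 58; N = 179.
Expected count E = 87 × 58 / 179 = 28.18994.
Contribution = (O − E)²/E = (36 − 28.18994)² / 28.18994 = 2.164.

2.164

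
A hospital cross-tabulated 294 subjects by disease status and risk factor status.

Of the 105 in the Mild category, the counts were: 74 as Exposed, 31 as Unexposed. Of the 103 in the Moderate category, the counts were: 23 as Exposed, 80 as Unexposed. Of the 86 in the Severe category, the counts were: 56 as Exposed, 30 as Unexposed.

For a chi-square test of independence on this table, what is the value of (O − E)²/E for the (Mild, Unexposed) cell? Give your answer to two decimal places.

Row total (Mild) = 105; column total (Unexposed) = 141; N = 294.
Expected count E = 105 × 141 / 294 = 50.357.
Contribution = (O − E)²/E = (31 − 50.357)² / 50.357 = 7.44.

7.44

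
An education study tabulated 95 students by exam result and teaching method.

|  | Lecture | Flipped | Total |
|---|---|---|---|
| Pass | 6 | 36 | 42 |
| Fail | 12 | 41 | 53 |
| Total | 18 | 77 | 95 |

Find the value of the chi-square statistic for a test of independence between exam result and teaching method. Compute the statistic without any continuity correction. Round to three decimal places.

1.065

Grand total N = 95.
Expected counts (row total × column total / N):
  Pass, Lecture: 42×18/95 = 7.9579
  Pass, Flipped: 42×77/95 = 34.0421
  Fail, Lecture: 53×18/95 = 10.0421
  Fail, Flipped: 53×77/95 = 42.9579
Contributions (O − E)²/E:
  (6 − 7.9579)²/7.9579 = 0.4817
  (36 − 34.0421)²/34.0421 = 0.1126
  (12 − 10.0421)²/10.0421 = 0.3817
  (41 − 42.9579)²/42.9579 = 0.0892
χ² = 0.4817 + 0.1126 + 0.3817 + 0.0892 = 1.065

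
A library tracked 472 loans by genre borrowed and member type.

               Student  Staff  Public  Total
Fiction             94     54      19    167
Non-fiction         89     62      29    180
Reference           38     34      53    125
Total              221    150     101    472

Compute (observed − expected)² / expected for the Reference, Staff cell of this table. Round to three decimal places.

Row total (Reference) = 125; column total (Staff) = 150; N = 472.
Expected count E = 125 × 150 / 472 = 39.72458.
Contribution = (O − E)²/E = (34 − 39.72458)² / 39.72458 = 0.825.

0.825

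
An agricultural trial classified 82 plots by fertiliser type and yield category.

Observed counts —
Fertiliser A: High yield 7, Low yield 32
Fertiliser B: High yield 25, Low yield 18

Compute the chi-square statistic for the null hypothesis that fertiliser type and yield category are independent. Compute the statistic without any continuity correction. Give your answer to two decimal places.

Row totals: 39, 43. Column totals: 32, 50. Grand total N = 82.
Expected counts (row total × column total / N):
  Fertiliser A, High yield: 39×32/82 = 15.220
  Fertiliser A, Low yield: 39×50/82 = 23.780
  Fertiliser B, High yield: 43×32/82 = 16.780
  Fertiliser B, Low yield: 43×50/82 = 26.220
Contributions (O − E)²/E:
  (7 − 15.220)²/15.220 = 4.4394
  (32 − 23.780)²/23.780 = 2.8414
  (25 − 16.780)²/16.780 = 4.0267
  (18 − 26.220)²/26.220 = 2.5770
χ² = 4.4394 + 2.8414 + 4.0267 + 2.5770 = 13.88

13.88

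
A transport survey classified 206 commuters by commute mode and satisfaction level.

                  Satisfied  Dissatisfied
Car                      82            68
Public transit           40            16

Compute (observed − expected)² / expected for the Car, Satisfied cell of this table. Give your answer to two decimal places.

0.53

Row total (Car) = 150; column total (Satisfied) = 122; N = 206.
Expected count E = 150 × 122 / 206 = 88.835.
Contribution = (O − E)²/E = (82 − 88.835)² / 88.835 = 0.53.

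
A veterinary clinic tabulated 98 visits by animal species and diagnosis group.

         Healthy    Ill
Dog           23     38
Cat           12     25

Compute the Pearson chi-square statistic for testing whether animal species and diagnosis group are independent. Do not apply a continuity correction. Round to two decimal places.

0.28

Row totals: 61, 37. Column totals: 35, 63. Grand total N = 98.
Expected counts (row total × column total / N):
  Dog, Healthy: 61×35/98 = 21.786
  Dog, Ill: 61×63/98 = 39.214
  Cat, Healthy: 37×35/98 = 13.214
  Cat, Ill: 37×63/98 = 23.786
Contributions (O − E)²/E:
  (23 − 21.786)²/21.786 = 0.0676
  (38 − 39.214)²/39.214 = 0.0376
  (12 − 13.214)²/13.214 = 0.1115
  (25 − 23.786)²/23.786 = 0.0620
χ² = 0.0676 + 0.0376 + 0.1115 + 0.0620 = 0.28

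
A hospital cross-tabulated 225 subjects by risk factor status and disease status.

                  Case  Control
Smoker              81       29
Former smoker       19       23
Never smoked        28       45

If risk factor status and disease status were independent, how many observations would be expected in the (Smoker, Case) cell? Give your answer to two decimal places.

Row total (Smoker) = 110; column total (Case) = 128; grand total N = 225.
Expected count = (row total × column total) / N = 110 × 128 / 225 = 62.58.

62.58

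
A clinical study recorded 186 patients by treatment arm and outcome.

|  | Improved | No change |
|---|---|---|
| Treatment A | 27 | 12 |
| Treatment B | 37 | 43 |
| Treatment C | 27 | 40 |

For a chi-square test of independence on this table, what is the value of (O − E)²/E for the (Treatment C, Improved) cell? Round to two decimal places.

Row total (Treatment C) = 67; column total (Improved) = 91; N = 186.
Expected count E = 67 × 91 / 186 = 32.780.
Contribution = (O − E)²/E = (27 − 32.780)² / 32.780 = 1.02.

1.02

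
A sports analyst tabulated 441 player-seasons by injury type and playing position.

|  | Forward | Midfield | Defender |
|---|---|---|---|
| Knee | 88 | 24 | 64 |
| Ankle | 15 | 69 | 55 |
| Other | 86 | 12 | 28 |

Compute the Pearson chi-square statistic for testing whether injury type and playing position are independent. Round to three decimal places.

Row totals: 176, 139, 126. Column totals: 189, 105, 147. Grand total N = 441.
Expected counts (row total × column total / N):
  Knee, Forward: 176×189/441 = 75.4286
  Knee, Midfield: 176×105/441 = 41.9048
  Knee, Defender: 176×147/441 = 58.6667
  Ankle, Forward: 139×189/441 = 59.5714
  Ankle, Midfield: 139×105/441 = 33.0952
  Ankle, Defender: 139×147/441 = 46.3333
  Other, Forward: 126×189/441 = 54.0000
  Other, Midfield: 126×105/441 = 30.0000
  Other, Defender: 126×147/441 = 42.0000
Contributions (O − E)²/E:
  (88 − 75.4286)²/75.4286 = 2.0952
  (24 − 41.9048)²/41.9048 = 7.6502
  (64 − 58.6667)²/58.6667 = 0.4848
  (15 − 59.5714)²/59.5714 = 33.3484
  (69 − 33.0952)²/33.0952 = 38.9529
  (55 − 46.3333)²/46.3333 = 1.6211
  (86 − 54.0000)²/54.0000 = 18.9630
  (12 − 30.0000)²/30.0000 = 10.8000
  (28 − 42.0000)²/42.0000 = 4.6667
χ² = 2.0952 + 7.6502 + 0.4848 + 33.3484 + 38.9529 + 1.6211 + 18.9630 + 10.8000 + 4.6667 = 118.582

118.582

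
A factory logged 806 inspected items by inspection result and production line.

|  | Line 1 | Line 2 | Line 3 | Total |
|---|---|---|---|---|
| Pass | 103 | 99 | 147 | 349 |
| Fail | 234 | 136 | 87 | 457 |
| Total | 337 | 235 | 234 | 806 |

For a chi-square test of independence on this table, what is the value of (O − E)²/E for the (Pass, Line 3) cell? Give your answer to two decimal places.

20.59

Row total (Pass) = 349; column total (Line 3) = 234; N = 806.
Expected count E = 349 × 234 / 806 = 101.323.
Contribution = (O − E)²/E = (147 − 101.323)² / 101.323 = 20.59.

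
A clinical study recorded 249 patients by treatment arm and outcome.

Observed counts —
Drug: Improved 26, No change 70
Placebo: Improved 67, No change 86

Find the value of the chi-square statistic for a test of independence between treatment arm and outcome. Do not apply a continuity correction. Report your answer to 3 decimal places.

7.037

Row totals: 96, 153. Column totals: 93, 156. Grand total N = 249.
Expected counts (row total × column total / N):
  Drug, Improved: 96×93/249 = 35.8554
  Drug, No change: 96×156/249 = 60.1446
  Placebo, Improved: 153×93/249 = 57.1446
  Placebo, No change: 153×156/249 = 95.8554
Contributions (O − E)²/E:
  (26 − 35.8554)²/35.8554 = 2.7089
  (70 − 60.1446)²/60.1446 = 1.6149
  (67 − 57.1446)²/57.1446 = 1.6997
  (86 − 95.8554)²/95.8554 = 1.0133
χ² = 2.7089 + 1.6149 + 1.6997 + 1.0133 = 7.037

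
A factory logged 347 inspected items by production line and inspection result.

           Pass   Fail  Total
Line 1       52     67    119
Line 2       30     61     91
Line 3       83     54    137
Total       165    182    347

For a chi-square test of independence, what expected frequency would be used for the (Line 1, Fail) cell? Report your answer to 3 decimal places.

Row total (Line 1) = 119; column total (Fail) = 182; grand total N = 347.
Expected count = (row total × column total) / N = 119 × 182 / 347 = 62.415.

62.415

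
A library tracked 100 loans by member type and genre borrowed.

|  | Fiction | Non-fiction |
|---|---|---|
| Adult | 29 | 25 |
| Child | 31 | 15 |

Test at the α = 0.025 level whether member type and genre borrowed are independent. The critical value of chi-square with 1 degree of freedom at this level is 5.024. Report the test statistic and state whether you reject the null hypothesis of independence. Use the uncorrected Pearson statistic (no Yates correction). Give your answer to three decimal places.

Row totals: 54, 46. Column totals: 60, 40. Grand total N = 100.
Expected counts (row total × column total / N):
  Adult, Fiction: 54×60/100 = 32.4000
  Adult, Non-fiction: 54×40/100 = 21.6000
  Child, Fiction: 46×60/100 = 27.6000
  Child, Non-fiction: 46×40/100 = 18.4000
Contributions (O − E)²/E:
  (29 − 32.4000)²/32.4000 = 0.3568
  (25 − 21.6000)²/21.6000 = 0.5352
  (31 − 27.6000)²/27.6000 = 0.4188
  (15 − 18.4000)²/18.4000 = 0.6283
χ² = 0.3568 + 0.5352 + 0.4188 + 0.6283 = 1.939
df = (2−1)(2−1) = 1. Since 1.939 < 5.024, fail to reject the null hypothesis of independence at α = 0.025.

1.939; fail to reject H₀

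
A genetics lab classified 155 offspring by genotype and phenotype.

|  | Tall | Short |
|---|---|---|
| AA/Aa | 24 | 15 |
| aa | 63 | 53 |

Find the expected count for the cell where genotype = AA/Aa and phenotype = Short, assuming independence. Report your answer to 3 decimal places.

17.110

Row total (AA/Aa) = 39; column total (Short) = 68; grand total N = 155.
Expected count = (row total × column total) / N = 39 × 68 / 155 = 17.110.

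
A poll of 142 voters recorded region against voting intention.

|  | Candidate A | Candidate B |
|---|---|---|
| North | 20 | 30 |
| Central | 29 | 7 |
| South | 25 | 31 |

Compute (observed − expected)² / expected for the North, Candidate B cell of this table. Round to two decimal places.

1.53

Row total (North) = 50; column total (Candidate B) = 68; N = 142.
Expected count E = 50 × 68 / 142 = 23.944.
Contribution = (O − E)²/E = (30 − 23.944)² / 23.944 = 1.53.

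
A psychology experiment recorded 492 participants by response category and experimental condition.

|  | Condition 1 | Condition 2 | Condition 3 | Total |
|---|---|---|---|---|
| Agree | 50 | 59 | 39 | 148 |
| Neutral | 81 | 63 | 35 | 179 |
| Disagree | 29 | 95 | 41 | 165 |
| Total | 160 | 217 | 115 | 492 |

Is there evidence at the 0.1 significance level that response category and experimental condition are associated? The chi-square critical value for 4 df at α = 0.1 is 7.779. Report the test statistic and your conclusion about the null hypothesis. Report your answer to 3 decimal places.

32.772; reject H₀

Grand total N = 492.
Expected counts (row total × column total / N):
  Agree, Condition 1: 148×160/492 = 48.1301
  Agree, Condition 2: 148×217/492 = 65.2764
  Agree, Condition 3: 148×115/492 = 34.5935
  Neutral, Condition 1: 179×160/492 = 58.2114
  Neutral, Condition 2: 179×217/492 = 78.9492
  Neutral, Condition 3: 179×115/492 = 41.8394
  Disagree, Condition 1: 165×160/492 = 53.6585
  Disagree, Condition 2: 165×217/492 = 72.7744
  Disagree, Condition 3: 165×115/492 = 38.5671
Contributions (O − E)²/E:
  (50 − 48.1301)²/48.1301 = 0.0726
  (59 − 65.2764)²/65.2764 = 0.6035
  (39 − 34.5935)²/34.5935 = 0.5613
  (81 − 58.2114)²/58.2114 = 8.9213
  (63 − 78.9492)²/78.9492 = 3.2220
  (35 − 41.8394)²/41.8394 = 1.1180
  (29 − 53.6585)²/53.6585 = 11.3317
  (95 − 72.7744)²/72.7744 = 6.7878
  (41 − 38.5671)²/38.5671 = 0.1535
χ² = 0.0726 + 0.6035 + 0.5613 + 8.9213 + 3.2220 + 1.1180 + 11.3317 + 6.7878 + 0.1535 = 32.772
df = (3−1)(3−1) = 4. Since 32.772 > 7.779, reject the null hypothesis of independence at α = 0.1.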